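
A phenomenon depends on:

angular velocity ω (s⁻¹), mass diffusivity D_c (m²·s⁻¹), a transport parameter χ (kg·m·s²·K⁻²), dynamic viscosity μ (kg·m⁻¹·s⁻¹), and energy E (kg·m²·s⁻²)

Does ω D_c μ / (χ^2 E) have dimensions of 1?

no

Sum the exponent of each base dimension across the product:
  M: [ω]_M + [D_c]_M − 2·[χ]_M + [μ]_M − [E]_M = (0) + (0) − 2·(1) + (1) − (1) = -2
  L: [ω]_L + [D_c]_L − 2·[χ]_L + [μ]_L − [E]_L = (0) + (2) − 2·(1) + (-1) − (2) = -3
  T: [ω]_T + [D_c]_T − 2·[χ]_T + [μ]_T − [E]_T = (-1) + (-1) − 2·(2) + (-1) − (-2) = -5
  Θ: [ω]_Θ + [D_c]_Θ − 2·[χ]_Θ + [μ]_Θ − [E]_Θ = (0) + (0) − 2·(-2) + (0) − (0) = 4
Net dimensions [M⁻² L⁻³ T⁻⁵ Θ⁴] ≠ [1] — not dimensionless.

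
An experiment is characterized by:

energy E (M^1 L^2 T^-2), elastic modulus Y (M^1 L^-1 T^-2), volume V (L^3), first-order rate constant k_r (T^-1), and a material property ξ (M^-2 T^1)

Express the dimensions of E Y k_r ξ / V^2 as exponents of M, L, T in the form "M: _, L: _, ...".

Collect each base-dimension exponent across the product:
  M: (1) + (1) − 2·(0) + (0) + (-2) = 0
  L: (2) + (-1) − 2·(3) + (0) + (0) = -5
  T: (-2) + (-2) − 2·(0) + (-1) + (1) = -4
So the dimensions are [L⁻⁵ T⁻⁴].

M: 0, L: -5, T: -4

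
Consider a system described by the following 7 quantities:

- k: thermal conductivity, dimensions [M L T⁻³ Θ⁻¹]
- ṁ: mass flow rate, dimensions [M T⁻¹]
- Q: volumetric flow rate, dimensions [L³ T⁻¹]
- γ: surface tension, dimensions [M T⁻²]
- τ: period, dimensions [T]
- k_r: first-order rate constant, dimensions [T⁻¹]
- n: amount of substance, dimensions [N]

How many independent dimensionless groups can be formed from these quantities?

2

There are 7 variables and 5 base dimensions (M, L, T, Θ, N).
The dimension matrix has rank 5.
Independent dimensionless groups: 7 − 5 = 2.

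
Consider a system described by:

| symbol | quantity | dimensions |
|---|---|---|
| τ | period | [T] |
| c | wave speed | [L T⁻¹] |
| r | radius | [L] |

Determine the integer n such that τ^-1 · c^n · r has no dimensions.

Balance the L exponent: (1)·n from c, plus −(0) + (1) = 1 from the rest, must sum to zero.
n + 1 = 0, so n = -1.

-1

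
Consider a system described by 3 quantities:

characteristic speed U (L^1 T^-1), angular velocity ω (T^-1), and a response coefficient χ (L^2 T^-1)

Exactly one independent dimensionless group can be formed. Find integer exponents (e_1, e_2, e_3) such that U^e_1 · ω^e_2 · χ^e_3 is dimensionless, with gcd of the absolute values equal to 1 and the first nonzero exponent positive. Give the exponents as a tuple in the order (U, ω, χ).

(2, -1, -1)

L: e_1·(1) + e_2·(0) + e_3·(2) = 0
T: e_1·(-1) + e_2·(-1) + e_3·(-1) = 0
Solving this homogeneous linear system for the smallest-integer solution (first nonzero entry positive) gives (2, -1, -1).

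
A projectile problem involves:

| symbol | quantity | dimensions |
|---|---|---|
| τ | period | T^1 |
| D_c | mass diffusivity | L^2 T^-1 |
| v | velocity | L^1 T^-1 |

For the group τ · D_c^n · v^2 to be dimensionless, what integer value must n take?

Balance the L exponent: (2)·n from D_c, plus (0) + 2·(1) = 2 from the rest, must sum to zero.
2n + 2 = 0, so n = -1.

-1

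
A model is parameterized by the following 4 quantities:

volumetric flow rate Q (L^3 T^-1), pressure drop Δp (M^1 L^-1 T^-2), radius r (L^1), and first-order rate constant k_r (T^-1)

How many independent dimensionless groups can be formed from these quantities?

1

There are 4 variables and 3 base dimensions (M, L, T).
The dimension matrix has rank 3.
Independent dimensionless groups: 4 − 3 = 1.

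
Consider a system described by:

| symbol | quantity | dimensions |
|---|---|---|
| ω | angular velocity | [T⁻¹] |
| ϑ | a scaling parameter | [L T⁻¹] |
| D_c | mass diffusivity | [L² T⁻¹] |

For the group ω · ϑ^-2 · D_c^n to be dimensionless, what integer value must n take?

1

Balance the L exponent: (2)·n from D_c, plus (0) − 2·(1) = -2 from the rest, must sum to zero.
2n − 2 = 0, so n = 1.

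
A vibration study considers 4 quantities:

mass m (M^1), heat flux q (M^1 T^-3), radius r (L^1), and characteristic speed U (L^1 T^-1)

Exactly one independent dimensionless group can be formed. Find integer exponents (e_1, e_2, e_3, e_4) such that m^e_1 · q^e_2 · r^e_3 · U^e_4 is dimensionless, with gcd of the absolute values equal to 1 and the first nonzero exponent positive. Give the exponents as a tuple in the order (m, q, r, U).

(1, -1, -3, 3)

M: e_1·(1) + e_2·(1) + e_3·(0) + e_4·(0) = 0
L: e_1·(0) + e_2·(0) + e_3·(1) + e_4·(1) = 0
T: e_1·(0) + e_2·(-3) + e_3·(0) + e_4·(-1) = 0
Solving this homogeneous linear system for the smallest-integer solution (first nonzero entry positive) gives (1, -1, -3, 3).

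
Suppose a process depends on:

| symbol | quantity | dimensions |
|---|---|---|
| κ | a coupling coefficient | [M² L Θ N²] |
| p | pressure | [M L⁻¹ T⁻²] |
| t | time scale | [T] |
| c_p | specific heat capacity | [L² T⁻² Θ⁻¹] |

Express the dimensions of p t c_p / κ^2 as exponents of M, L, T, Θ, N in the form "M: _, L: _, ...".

M: -3, L: -1, T: -3, Θ: -3, N: -4

Collect each base-dimension exponent across the product:
  M: −2·(2) + (1) + (0) + (0) = -3
  L: −2·(1) + (-1) + (0) + (2) = -1
  T: −2·(0) + (-2) + (1) + (-2) = -3
  Θ: −2·(1) + (0) + (0) + (-1) = -3
  N: −2·(2) + (0) + (0) + (0) = -4
So the dimensions are [M⁻³ L⁻¹ T⁻³ Θ⁻³ N⁻⁴].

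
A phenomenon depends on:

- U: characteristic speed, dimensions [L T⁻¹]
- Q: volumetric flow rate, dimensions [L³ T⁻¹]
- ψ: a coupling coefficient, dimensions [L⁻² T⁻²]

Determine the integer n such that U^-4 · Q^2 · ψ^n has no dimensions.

Balance the L exponent: (-2)·n from ψ, plus −4·(1) + 2·(3) = 2 from the rest, must sum to zero.
-2n + 2 = 0, so n = 1.

1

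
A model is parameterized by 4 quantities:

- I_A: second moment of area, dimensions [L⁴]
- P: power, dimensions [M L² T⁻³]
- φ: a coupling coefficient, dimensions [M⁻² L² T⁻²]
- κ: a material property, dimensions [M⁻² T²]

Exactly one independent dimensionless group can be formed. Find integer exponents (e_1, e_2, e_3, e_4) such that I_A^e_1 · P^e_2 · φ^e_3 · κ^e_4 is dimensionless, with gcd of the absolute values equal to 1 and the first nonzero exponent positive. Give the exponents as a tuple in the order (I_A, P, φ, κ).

(1, -4, 2, -4)

M: e_1·(0) + e_2·(1) + e_3·(-2) + e_4·(-2) = 0
L: e_1·(4) + e_2·(2) + e_3·(2) + e_4·(0) = 0
T: e_1·(0) + e_2·(-3) + e_3·(-2) + e_4·(2) = 0
Solving this homogeneous linear system for the smallest-integer solution (first nonzero entry positive) gives (1, -4, 2, -4).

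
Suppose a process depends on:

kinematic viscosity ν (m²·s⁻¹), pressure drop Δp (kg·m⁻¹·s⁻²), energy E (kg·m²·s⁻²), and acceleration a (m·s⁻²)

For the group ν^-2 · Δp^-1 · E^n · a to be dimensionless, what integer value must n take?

1

Balance the M exponent: (1)·n from E, plus −2·(0) − (1) + (0) = -1 from the rest, must sum to zero.
n − 1 = 0, so n = 1.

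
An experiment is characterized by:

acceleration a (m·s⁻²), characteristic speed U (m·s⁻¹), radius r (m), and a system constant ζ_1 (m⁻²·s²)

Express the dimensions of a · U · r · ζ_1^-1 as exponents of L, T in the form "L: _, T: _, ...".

L: 5, T: -5

Collect each base-dimension exponent across the product:
  L: (1) + (1) + (1) − (-2) = 5
  T: (-2) + (-1) + (0) − (2) = -5
So the dimensions are [L⁵ T⁻⁵].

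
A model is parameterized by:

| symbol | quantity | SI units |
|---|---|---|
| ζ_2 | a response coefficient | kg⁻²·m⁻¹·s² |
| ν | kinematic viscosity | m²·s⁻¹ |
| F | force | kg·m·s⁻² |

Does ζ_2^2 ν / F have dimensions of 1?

no

Sum the exponent of each base dimension across the product:
  M: 2·[ζ_2]_M + [ν]_M − [F]_M = 2·(-2) + (0) − (1) = -5
  L: 2·[ζ_2]_L + [ν]_L − [F]_L = 2·(-1) + (2) − (1) = -1
  T: 2·[ζ_2]_T + [ν]_T − [F]_T = 2·(2) + (-1) − (-2) = 5
Net dimensions [M⁻⁵ L⁻¹ T⁵] ≠ [1] — not dimensionless.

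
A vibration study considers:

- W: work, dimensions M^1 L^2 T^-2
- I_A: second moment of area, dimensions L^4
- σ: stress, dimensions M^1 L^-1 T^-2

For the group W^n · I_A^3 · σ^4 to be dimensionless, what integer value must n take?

Balance the M exponent: (1)·n from W, plus 3·(0) + 4·(1) = 4 from the rest, must sum to zero.
n + 4 = 0, so n = -4.

-4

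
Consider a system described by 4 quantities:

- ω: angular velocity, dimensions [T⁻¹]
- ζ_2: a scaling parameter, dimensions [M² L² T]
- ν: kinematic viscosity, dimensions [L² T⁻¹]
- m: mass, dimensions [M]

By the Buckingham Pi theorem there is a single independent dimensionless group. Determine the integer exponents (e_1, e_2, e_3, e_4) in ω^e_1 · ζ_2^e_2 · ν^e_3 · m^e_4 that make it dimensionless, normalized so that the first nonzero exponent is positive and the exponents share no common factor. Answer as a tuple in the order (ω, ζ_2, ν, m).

M: e_1·(0) + e_2·(2) + e_3·(0) + e_4·(1) = 0
L: e_1·(0) + e_2·(2) + e_3·(2) + e_4·(0) = 0
T: e_1·(-1) + e_2·(1) + e_3·(-1) + e_4·(0) = 0
Solving this homogeneous linear system for the smallest-integer solution (first nonzero entry positive) gives (2, 1, -1, -2).

(2, 1, -1, -2)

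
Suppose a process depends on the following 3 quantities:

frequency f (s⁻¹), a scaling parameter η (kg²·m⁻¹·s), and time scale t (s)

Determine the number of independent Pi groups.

1

There are 3 variables and 3 base dimensions (M, L, T).
The dimension matrix has rank 2 (less than 3: the dimension vectors are linearly dependent).
Independent dimensionless groups: 3 − 2 = 1.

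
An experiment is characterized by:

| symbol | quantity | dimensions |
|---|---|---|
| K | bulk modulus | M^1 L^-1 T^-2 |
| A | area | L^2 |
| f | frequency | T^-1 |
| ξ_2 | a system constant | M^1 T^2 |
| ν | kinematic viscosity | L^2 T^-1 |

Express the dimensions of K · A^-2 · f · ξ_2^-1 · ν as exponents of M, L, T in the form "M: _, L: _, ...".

M: 0, L: -3, T: -6

Collect each base-dimension exponent across the product:
  M: (1) − 2·(0) + (0) − (1) + (0) = 0
  L: (-1) − 2·(2) + (0) − (0) + (2) = -3
  T: (-2) − 2·(0) + (-1) − (2) + (-1) = -6
So the dimensions are [L⁻³ T⁻⁶].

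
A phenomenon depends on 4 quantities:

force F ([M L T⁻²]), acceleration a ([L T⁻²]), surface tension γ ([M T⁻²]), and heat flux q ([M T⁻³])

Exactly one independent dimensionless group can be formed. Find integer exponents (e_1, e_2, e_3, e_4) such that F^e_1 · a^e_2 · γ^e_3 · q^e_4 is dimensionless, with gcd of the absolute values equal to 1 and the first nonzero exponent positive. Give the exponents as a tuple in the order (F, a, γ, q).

(1, -1, -3, 2)

M: e_1·(1) + e_2·(0) + e_3·(1) + e_4·(1) = 0
L: e_1·(1) + e_2·(1) + e_3·(0) + e_4·(0) = 0
T: e_1·(-2) + e_2·(-2) + e_3·(-2) + e_4·(-3) = 0
Solving this homogeneous linear system for the smallest-integer solution (first nonzero entry positive) gives (1, -1, -3, 2).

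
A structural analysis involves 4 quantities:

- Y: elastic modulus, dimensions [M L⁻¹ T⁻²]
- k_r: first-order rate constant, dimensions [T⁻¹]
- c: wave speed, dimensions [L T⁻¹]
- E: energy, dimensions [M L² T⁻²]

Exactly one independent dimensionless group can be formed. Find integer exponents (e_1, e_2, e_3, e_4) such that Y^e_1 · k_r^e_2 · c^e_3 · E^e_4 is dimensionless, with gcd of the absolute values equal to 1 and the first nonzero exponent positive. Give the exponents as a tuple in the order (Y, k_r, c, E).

(1, -3, 3, -1)

M: e_1·(1) + e_2·(0) + e_3·(0) + e_4·(1) = 0
L: e_1·(-1) + e_2·(0) + e_3·(1) + e_4·(2) = 0
T: e_1·(-2) + e_2·(-1) + e_3·(-1) + e_4·(-2) = 0
Solving this homogeneous linear system for the smallest-integer solution (first nonzero entry positive) gives (1, -3, 3, -1).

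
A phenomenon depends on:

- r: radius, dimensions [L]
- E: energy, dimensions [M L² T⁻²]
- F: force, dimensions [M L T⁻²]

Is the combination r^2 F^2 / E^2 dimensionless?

Sum the exponent of each base dimension across the product:
  M: 2·[r]_M − 2·[E]_M + 2·[F]_M = 2·(0) − 2·(1) + 2·(1) = 0
  L: 2·[r]_L − 2·[E]_L + 2·[F]_L = 2·(1) − 2·(2) + 2·(1) = 0
  T: 2·[r]_T − 2·[E]_T + 2·[F]_T = 2·(0) − 2·(-2) + 2·(-2) = 0
All base exponents vanish — dimensionless.

yes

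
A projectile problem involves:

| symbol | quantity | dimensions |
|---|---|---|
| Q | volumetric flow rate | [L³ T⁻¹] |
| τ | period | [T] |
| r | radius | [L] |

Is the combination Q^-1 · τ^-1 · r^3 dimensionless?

yes

Sum the exponent of each base dimension across the product:
  L: −[Q]_L − [τ]_L + 3·[r]_L = −(3) − (0) + 3·(1) = 0
  T: −[Q]_T − [τ]_T + 3·[r]_T = −(-1) − (1) + 3·(0) = 0
All base exponents vanish — dimensionless.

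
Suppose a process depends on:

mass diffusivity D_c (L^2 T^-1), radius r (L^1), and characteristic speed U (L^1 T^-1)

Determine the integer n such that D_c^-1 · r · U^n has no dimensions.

1

Balance the L exponent: (1)·n from U, plus −(2) + (1) = -1 from the rest, must sum to zero.
n − 1 = 0, so n = 1.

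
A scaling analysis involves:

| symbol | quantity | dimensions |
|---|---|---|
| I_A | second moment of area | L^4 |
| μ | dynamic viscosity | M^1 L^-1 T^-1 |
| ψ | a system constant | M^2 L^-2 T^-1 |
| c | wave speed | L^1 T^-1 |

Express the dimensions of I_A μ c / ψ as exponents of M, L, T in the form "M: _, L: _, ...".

M: -1, L: 6, T: -1

Collect each base-dimension exponent across the product:
  M: (0) + (1) − (2) + (0) = -1
  L: (4) + (-1) − (-2) + (1) = 6
  T: (0) + (-1) − (-1) + (-1) = -1
So the dimensions are [M⁻¹ L⁶ T⁻¹].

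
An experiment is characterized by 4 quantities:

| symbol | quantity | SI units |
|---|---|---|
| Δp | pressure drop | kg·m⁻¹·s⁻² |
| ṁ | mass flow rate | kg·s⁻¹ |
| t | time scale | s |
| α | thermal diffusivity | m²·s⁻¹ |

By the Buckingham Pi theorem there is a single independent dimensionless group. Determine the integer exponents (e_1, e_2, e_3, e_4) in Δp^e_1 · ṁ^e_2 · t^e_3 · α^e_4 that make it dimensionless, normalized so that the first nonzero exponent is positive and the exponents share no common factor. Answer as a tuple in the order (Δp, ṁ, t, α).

M: e_1·(1) + e_2·(1) + e_3·(0) + e_4·(0) = 0
L: e_1·(-1) + e_2·(0) + e_3·(0) + e_4·(2) = 0
T: e_1·(-2) + e_2·(-1) + e_3·(1) + e_4·(-1) = 0
Solving this homogeneous linear system for the smallest-integer solution (first nonzero entry positive) gives (2, -2, 3, 1).

(2, -2, 3, 1)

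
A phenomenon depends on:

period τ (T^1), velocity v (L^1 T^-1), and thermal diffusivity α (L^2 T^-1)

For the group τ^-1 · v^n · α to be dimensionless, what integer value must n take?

-2

Balance the L exponent: (1)·n from v, plus −(0) + (2) = 2 from the rest, must sum to zero.
n + 2 = 0, so n = -2.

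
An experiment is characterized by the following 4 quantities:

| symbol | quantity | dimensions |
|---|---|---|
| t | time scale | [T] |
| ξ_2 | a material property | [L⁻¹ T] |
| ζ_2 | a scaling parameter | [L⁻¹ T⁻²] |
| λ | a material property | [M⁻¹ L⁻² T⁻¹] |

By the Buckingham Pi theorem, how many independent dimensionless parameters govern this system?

1

There are 4 variables and 3 base dimensions (M, L, T).
The dimension matrix has rank 3.
Independent dimensionless groups: 4 − 3 = 1.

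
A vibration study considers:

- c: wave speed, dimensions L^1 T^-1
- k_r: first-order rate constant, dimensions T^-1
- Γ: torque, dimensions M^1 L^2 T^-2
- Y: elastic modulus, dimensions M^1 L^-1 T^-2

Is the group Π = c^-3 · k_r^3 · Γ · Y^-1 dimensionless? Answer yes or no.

yes

Sum the exponent of each base dimension across the product:
  M: −3·[c]_M + 3·[k_r]_M + [Γ]_M − [Y]_M = −3·(0) + 3·(0) + (1) − (1) = 0
  L: −3·[c]_L + 3·[k_r]_L + [Γ]_L − [Y]_L = −3·(1) + 3·(0) + (2) − (-1) = 0
  T: −3·[c]_T + 3·[k_r]_T + [Γ]_T − [Y]_T = −3·(-1) + 3·(-1) + (-2) − (-2) = 0
All base exponents vanish — dimensionless.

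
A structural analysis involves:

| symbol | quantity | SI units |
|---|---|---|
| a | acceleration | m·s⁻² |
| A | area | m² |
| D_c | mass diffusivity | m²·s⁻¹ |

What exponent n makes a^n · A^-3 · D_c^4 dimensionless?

Balance the L exponent: (1)·n from a, plus −3·(2) + 4·(2) = 2 from the rest, must sum to zero.
n + 2 = 0, so n = -2.

-2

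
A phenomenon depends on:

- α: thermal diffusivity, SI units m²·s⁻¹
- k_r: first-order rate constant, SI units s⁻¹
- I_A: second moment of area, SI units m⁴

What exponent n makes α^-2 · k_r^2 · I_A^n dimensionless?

1

Balance the L exponent: (4)·n from I_A, plus −2·(2) + 2·(0) = -4 from the rest, must sum to zero.
4n − 4 = 0, so n = 1.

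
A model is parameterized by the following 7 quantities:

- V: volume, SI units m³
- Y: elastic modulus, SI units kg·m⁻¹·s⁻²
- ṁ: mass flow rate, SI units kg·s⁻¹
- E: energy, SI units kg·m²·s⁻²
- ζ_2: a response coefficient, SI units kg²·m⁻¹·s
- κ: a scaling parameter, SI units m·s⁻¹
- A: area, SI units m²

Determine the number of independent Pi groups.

4

There are 7 variables and 3 base dimensions (M, L, T).
The dimension matrix has rank 3.
Independent dimensionless groups: 7 − 3 = 4.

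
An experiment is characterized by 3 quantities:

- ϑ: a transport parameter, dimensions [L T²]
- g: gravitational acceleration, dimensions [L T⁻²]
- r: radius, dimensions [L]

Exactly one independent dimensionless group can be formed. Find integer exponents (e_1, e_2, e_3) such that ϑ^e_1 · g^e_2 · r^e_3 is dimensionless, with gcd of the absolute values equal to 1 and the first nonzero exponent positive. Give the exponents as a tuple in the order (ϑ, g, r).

L: e_1·(1) + e_2·(1) + e_3·(1) = 0
T: e_1·(2) + e_2·(-2) + e_3·(0) = 0
Solving this homogeneous linear system for the smallest-integer solution (first nonzero entry positive) gives (1, 1, -2).

(1, 1, -2)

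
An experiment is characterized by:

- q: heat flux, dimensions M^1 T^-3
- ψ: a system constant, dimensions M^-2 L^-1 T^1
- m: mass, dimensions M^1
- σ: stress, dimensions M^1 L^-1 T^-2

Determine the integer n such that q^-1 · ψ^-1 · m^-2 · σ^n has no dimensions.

1

Balance the M exponent: (1)·n from σ, plus −(1) − (-2) − 2·(1) = -1 from the rest, must sum to zero.
n − 1 = 0, so n = 1.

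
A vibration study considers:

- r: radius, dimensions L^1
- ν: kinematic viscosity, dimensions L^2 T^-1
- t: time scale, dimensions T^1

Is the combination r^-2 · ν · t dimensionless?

yes

Sum the exponent of each base dimension across the product:
  M: −2·[r]_M + [ν]_M + [t]_M = −2·(0) + (0) + (0) = 0
  L: −2·[r]_L + [ν]_L + [t]_L = −2·(1) + (2) + (0) = 0
  T: −2·[r]_T + [ν]_T + [t]_T = −2·(0) + (-1) + (1) = 0
All base exponents vanish — dimensionless.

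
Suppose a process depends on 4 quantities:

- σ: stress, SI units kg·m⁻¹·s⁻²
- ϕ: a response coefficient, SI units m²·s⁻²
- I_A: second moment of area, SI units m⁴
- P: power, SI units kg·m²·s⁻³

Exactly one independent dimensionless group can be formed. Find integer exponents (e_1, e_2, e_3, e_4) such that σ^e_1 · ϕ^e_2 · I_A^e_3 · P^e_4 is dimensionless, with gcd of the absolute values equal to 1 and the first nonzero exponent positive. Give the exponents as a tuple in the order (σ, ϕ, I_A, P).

M: e_1·(1) + e_2·(0) + e_3·(0) + e_4·(1) = 0
L: e_1·(-1) + e_2·(2) + e_3·(4) + e_4·(2) = 0
T: e_1·(-2) + e_2·(-2) + e_3·(0) + e_4·(-3) = 0
Solving this homogeneous linear system for the smallest-integer solution (first nonzero entry positive) gives (2, 1, 1, -2).

(2, 1, 1, -2)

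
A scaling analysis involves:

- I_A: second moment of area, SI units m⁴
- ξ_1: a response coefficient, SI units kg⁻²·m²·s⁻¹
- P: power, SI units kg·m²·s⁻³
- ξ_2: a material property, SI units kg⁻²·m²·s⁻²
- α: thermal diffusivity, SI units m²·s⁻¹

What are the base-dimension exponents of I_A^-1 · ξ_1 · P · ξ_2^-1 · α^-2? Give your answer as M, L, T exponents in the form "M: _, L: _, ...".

Collect each base-dimension exponent across the product:
  M: −(0) + (-2) + (1) − (-2) − 2·(0) = 1
  L: −(4) + (2) + (2) − (2) − 2·(2) = -6
  T: −(0) + (-1) + (-3) − (-2) − 2·(-1) = 0
So the dimensions are [M L⁻⁶].

M: 1, L: -6, T: 0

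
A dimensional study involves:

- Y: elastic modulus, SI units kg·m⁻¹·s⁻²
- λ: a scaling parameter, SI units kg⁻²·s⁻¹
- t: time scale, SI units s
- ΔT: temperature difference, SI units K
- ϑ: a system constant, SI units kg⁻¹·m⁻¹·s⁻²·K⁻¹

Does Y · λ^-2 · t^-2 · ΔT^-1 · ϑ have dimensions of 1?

no

Sum the exponent of each base dimension across the product:
  M: [Y]_M − 2·[λ]_M − 2·[t]_M − [ΔT]_M + [ϑ]_M = (1) − 2·(-2) − 2·(0) − (0) + (-1) = 4
  L: [Y]_L − 2·[λ]_L − 2·[t]_L − [ΔT]_L + [ϑ]_L = (-1) − 2·(0) − 2·(0) − (0) + (-1) = -2
  T: [Y]_T − 2·[λ]_T − 2·[t]_T − [ΔT]_T + [ϑ]_T = (-2) − 2·(-1) − 2·(1) − (0) + (-2) = -4
  Θ: [Y]_Θ − 2·[λ]_Θ − 2·[t]_Θ − [ΔT]_Θ + [ϑ]_Θ = (0) − 2·(0) − 2·(0) − (1) + (-1) = -2
Net dimensions [M⁴ L⁻² T⁻⁴ Θ⁻²] ≠ [1] — not dimensionless.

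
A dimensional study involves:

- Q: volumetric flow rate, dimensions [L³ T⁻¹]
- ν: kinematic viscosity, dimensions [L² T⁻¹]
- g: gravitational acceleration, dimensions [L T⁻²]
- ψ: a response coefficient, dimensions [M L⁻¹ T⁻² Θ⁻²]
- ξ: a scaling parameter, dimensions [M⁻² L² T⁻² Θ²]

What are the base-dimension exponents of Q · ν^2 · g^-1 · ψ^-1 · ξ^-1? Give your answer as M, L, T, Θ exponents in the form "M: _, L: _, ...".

Collect each base-dimension exponent across the product:
  M: (0) + 2·(0) − (0) − (1) − (-2) = 1
  L: (3) + 2·(2) − (1) − (-1) − (2) = 5
  T: (-1) + 2·(-1) − (-2) − (-2) − (-2) = 3
  Θ: (0) + 2·(0) − (0) − (-2) − (2) = 0
So the dimensions are [M L⁵ T³].

M: 1, L: 5, T: 3, Θ: 0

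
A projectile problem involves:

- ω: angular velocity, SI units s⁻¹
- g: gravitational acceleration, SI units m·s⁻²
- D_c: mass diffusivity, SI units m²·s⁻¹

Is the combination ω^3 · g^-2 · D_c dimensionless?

Sum the exponent of each base dimension across the product:
  L: 3·[ω]_L − 2·[g]_L + [D_c]_L = 3·(0) − 2·(1) + (2) = 0
  T: 3·[ω]_T − 2·[g]_T + [D_c]_T = 3·(-1) − 2·(-2) + (-1) = 0
All base exponents vanish — dimensionless.

yes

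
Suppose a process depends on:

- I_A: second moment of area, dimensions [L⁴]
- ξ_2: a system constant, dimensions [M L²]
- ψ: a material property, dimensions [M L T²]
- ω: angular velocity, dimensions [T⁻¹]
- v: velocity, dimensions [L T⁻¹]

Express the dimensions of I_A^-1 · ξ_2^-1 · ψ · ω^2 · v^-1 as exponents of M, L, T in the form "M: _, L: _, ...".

M: 0, L: -6, T: 1

Collect each base-dimension exponent across the product:
  M: −(0) − (1) + (1) + 2·(0) − (0) = 0
  L: −(4) − (2) + (1) + 2·(0) − (1) = -6
  T: −(0) − (0) + (2) + 2·(-1) − (-1) = 1
So the dimensions are [L⁻⁶ T].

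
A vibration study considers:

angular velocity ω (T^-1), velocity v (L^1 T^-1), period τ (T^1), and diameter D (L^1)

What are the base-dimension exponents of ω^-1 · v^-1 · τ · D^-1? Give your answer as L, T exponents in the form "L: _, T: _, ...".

L: -2, T: 3

Collect each base-dimension exponent across the product:
  L: −(0) − (1) + (0) − (1) = -2
  T: −(-1) − (-1) + (1) − (0) = 3
So the dimensions are [L⁻² T³].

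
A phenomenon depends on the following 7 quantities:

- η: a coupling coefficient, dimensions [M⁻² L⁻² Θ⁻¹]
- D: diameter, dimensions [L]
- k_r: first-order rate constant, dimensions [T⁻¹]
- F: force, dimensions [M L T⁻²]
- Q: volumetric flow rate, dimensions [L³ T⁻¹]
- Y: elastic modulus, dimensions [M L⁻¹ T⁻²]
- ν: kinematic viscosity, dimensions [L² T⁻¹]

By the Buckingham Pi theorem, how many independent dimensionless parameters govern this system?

There are 7 variables and 4 base dimensions (M, L, T, Θ).
The dimension matrix has rank 4.
Independent dimensionless groups: 7 − 4 = 3.

3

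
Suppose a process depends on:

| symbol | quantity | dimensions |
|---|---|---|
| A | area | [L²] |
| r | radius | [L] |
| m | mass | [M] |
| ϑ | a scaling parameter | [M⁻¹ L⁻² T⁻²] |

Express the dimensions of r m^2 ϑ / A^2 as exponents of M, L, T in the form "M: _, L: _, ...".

M: 1, L: -5, T: -2

Collect each base-dimension exponent across the product:
  M: −2·(0) + (0) + 2·(1) + (-1) = 1
  L: −2·(2) + (1) + 2·(0) + (-2) = -5
  T: −2·(0) + (0) + 2·(0) + (-2) = -2
So the dimensions are [M L⁻⁵ T⁻²].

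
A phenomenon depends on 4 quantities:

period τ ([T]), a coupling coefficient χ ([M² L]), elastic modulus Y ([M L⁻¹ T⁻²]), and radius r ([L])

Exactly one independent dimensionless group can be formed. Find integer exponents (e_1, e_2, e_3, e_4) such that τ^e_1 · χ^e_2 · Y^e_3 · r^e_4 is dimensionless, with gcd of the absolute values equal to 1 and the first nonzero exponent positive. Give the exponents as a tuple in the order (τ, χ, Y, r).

M: e_1·(0) + e_2·(2) + e_3·(1) + e_4·(0) = 0
L: e_1·(0) + e_2·(1) + e_3·(-1) + e_4·(1) = 0
T: e_1·(1) + e_2·(0) + e_3·(-2) + e_4·(0) = 0
Solving this homogeneous linear system for the smallest-integer solution (first nonzero entry positive) gives (4, -1, 2, 3).

(4, -1, 2, 3)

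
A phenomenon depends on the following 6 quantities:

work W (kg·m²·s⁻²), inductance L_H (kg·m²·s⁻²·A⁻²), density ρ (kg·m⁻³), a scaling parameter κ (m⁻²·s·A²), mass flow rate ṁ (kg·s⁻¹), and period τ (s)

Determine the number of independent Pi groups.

There are 6 variables and 4 base dimensions (M, L, T, I).
The dimension matrix has rank 4.
Independent dimensionless groups: 6 − 4 = 2.

2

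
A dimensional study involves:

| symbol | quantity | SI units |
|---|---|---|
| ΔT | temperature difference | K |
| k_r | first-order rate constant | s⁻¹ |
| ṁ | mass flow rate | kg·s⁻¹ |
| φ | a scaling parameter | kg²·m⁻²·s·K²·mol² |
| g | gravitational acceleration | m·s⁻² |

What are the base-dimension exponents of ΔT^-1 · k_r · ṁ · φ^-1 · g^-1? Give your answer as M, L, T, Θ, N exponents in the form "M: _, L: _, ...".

M: -1, L: 1, T: -1, Θ: -3, N: -2

Collect each base-dimension exponent across the product:
  M: −(0) + (0) + (1) − (2) − (0) = -1
  L: −(0) + (0) + (0) − (-2) − (1) = 1
  T: −(0) + (-1) + (-1) − (1) − (-2) = -1
  Θ: −(1) + (0) + (0) − (2) − (0) = -3
  N: −(0) + (0) + (0) − (2) − (0) = -2
So the dimensions are [M⁻¹ L T⁻¹ Θ⁻³ N⁻²].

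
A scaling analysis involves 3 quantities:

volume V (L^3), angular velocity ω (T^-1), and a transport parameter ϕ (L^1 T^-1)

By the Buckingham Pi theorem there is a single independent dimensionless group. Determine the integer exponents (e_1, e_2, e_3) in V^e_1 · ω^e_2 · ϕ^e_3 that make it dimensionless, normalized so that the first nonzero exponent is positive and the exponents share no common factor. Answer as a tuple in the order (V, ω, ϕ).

L: e_1·(3) + e_2·(0) + e_3·(1) = 0
T: e_1·(0) + e_2·(-1) + e_3·(-1) = 0
Solving this homogeneous linear system for the smallest-integer solution (first nonzero entry positive) gives (1, 3, -3).

(1, 3, -3)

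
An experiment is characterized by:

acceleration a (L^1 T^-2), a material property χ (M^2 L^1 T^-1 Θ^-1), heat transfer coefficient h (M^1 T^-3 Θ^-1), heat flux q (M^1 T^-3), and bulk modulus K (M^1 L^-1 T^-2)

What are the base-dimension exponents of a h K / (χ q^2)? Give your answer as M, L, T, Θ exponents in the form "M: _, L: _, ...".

M: -2, L: -1, T: 0, Θ: 0

Collect each base-dimension exponent across the product:
  M: (0) − (2) + (1) − 2·(1) + (1) = -2
  L: (1) − (1) + (0) − 2·(0) + (-1) = -1
  T: (-2) − (-1) + (-3) − 2·(-3) + (-2) = 0
  Θ: (0) − (-1) + (-1) − 2·(0) + (0) = 0
So the dimensions are [M⁻² L⁻¹].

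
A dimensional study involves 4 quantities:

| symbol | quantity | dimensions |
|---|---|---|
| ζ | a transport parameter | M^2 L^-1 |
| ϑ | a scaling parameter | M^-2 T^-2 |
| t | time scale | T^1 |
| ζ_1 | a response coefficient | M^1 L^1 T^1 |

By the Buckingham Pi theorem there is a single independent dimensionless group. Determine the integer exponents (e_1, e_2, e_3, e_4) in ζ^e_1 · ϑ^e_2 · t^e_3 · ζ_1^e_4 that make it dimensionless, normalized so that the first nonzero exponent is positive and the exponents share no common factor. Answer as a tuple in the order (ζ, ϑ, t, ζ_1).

(2, 3, 4, 2)

M: e_1·(2) + e_2·(-2) + e_3·(0) + e_4·(1) = 0
L: e_1·(-1) + e_2·(0) + e_3·(0) + e_4·(1) = 0
T: e_1·(0) + e_2·(-2) + e_3·(1) + e_4·(1) = 0
Solving this homogeneous linear system for the smallest-integer solution (first nonzero entry positive) gives (2, 3, 4, 2).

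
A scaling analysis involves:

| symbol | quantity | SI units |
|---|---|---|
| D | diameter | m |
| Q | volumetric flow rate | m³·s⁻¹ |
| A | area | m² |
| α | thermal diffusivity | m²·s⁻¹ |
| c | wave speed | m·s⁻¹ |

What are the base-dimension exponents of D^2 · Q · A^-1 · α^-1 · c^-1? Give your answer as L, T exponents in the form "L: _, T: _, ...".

L: 0, T: 1

Collect each base-dimension exponent across the product:
  L: 2·(1) + (3) − (2) − (2) − (1) = 0
  T: 2·(0) + (-1) − (0) − (-1) − (-1) = 1
So the dimensions are [T].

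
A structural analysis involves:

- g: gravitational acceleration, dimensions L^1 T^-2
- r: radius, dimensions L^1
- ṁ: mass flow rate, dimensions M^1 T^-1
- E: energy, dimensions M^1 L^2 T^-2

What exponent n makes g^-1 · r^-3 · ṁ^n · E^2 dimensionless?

-2

Balance the M exponent: (1)·n from ṁ, plus −(0) − 3·(0) + 2·(1) = 2 from the rest, must sum to zero.
n + 2 = 0, so n = -2.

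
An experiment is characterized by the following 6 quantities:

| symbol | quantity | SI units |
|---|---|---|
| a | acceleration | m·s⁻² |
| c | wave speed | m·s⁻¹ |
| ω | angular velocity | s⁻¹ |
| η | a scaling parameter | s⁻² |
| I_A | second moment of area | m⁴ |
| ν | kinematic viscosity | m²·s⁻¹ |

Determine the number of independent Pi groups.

4

There are 6 variables and 2 base dimensions (L, T).
The dimension matrix has rank 2.
Independent dimensionless groups: 6 − 2 = 4.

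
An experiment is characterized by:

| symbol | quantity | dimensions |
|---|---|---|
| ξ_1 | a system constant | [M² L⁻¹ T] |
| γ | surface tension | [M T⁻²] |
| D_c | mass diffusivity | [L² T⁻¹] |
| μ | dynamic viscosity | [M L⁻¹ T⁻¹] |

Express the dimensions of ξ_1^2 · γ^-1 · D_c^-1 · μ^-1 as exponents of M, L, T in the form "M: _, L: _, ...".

Collect each base-dimension exponent across the product:
  M: 2·(2) − (1) − (0) − (1) = 2
  L: 2·(-1) − (0) − (2) − (-1) = -3
  T: 2·(1) − (-2) − (-1) − (-1) = 6
So the dimensions are [M² L⁻³ T⁶].

M: 2, L: -3, T: 6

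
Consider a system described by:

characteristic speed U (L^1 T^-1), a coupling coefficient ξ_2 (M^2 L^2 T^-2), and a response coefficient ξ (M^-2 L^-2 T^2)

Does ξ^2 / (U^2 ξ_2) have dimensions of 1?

Sum the exponent of each base dimension across the product:
  M: −2·[U]_M − [ξ_2]_M + 2·[ξ]_M = −2·(0) − (2) + 2·(-2) = -6
  L: −2·[U]_L − [ξ_2]_L + 2·[ξ]_L = −2·(1) − (2) + 2·(-2) = -8
  T: −2·[U]_T − [ξ_2]_T + 2·[ξ]_T = −2·(-1) − (-2) + 2·(2) = 8
Net dimensions [M⁻⁶ L⁻⁸ T⁸] ≠ [1] — not dimensionless.

no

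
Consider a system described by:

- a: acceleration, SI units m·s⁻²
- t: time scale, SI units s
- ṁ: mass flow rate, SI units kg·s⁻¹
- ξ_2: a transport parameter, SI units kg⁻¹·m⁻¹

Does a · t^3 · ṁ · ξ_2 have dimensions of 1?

yes

Sum the exponent of each base dimension across the product:
  M: [a]_M + 3·[t]_M + [ṁ]_M + [ξ_2]_M = (0) + 3·(0) + (1) + (-1) = 0
  L: [a]_L + 3·[t]_L + [ṁ]_L + [ξ_2]_L = (1) + 3·(0) + (0) + (-1) = 0
  T: [a]_T + 3·[t]_T + [ṁ]_T + [ξ_2]_T = (-2) + 3·(1) + (-1) + (0) = 0
All base exponents vanish — dimensionless.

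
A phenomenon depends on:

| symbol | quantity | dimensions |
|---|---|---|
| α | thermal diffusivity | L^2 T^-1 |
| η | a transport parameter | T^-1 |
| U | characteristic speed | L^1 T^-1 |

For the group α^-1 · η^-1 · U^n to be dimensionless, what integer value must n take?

2

Balance the L exponent: (1)·n from U, plus −(2) − (0) = -2 from the rest, must sum to zero.
n − 2 = 0, so n = 2.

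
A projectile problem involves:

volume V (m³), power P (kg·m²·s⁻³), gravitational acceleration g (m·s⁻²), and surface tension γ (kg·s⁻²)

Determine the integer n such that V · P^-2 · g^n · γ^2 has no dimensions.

Balance the L exponent: (1)·n from g, plus (3) − 2·(2) + 2·(0) = -1 from the rest, must sum to zero.
n − 1 = 0, so n = 1.

1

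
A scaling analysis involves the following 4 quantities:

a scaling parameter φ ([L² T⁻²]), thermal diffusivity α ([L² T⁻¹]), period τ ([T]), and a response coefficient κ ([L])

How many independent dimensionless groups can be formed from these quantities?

2

There are 4 variables and 2 base dimensions (L, T).
The dimension matrix has rank 2.
Independent dimensionless groups: 4 − 2 = 2.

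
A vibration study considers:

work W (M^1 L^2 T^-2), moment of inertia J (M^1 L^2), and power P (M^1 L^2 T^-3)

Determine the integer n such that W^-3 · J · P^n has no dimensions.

2

Balance the M exponent: (1)·n from P, plus −3·(1) + (1) = -2 from the rest, must sum to zero.
n − 2 = 0, so n = 2.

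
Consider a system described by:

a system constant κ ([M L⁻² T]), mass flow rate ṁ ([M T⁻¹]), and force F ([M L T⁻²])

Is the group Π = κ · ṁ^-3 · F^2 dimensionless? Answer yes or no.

yes

Sum the exponent of each base dimension across the product:
  M: [κ]_M − 3·[ṁ]_M + 2·[F]_M = (1) − 3·(1) + 2·(1) = 0
  L: [κ]_L − 3·[ṁ]_L + 2·[F]_L = (-2) − 3·(0) + 2·(1) = 0
  T: [κ]_T − 3·[ṁ]_T + 2·[F]_T = (1) − 3·(-1) + 2·(-2) = 0
All base exponents vanish — dimensionless.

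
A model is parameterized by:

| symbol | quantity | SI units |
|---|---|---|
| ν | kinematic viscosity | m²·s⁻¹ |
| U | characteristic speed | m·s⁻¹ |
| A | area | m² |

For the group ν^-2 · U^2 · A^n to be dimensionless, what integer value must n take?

Balance the L exponent: (2)·n from A, plus −2·(2) + 2·(1) = -2 from the rest, must sum to zero.
2n − 2 = 0, so n = 1.

1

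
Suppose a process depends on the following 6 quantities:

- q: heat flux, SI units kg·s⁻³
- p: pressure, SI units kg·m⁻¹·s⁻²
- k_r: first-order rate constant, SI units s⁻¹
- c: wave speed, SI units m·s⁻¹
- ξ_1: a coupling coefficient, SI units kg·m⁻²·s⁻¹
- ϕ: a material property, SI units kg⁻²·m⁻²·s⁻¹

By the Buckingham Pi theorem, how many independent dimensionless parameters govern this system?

3

There are 6 variables and 3 base dimensions (M, L, T).
The dimension matrix has rank 3.
Independent dimensionless groups: 6 − 3 = 3.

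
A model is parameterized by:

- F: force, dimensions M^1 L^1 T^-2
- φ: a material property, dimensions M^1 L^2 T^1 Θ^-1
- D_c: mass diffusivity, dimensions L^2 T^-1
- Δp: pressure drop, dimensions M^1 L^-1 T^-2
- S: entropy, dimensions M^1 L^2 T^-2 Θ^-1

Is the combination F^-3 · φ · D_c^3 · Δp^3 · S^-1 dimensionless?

yes

Sum the exponent of each base dimension across the product:
  M: −3·[F]_M + [φ]_M + 3·[D_c]_M + 3·[Δp]_M − [S]_M = −3·(1) + (1) + 3·(0) + 3·(1) − (1) = 0
  L: −3·[F]_L + [φ]_L + 3·[D_c]_L + 3·[Δp]_L − [S]_L = −3·(1) + (2) + 3·(2) + 3·(-1) − (2) = 0
  T: −3·[F]_T + [φ]_T + 3·[D_c]_T + 3·[Δp]_T − [S]_T = −3·(-2) + (1) + 3·(-1) + 3·(-2) − (-2) = 0
  Θ: −3·[F]_Θ + [φ]_Θ + 3·[D_c]_Θ + 3·[Δp]_Θ − [S]_Θ = −3·(0) + (-1) + 3·(0) + 3·(0) − (-1) = 0
All base exponents vanish — dimensionless.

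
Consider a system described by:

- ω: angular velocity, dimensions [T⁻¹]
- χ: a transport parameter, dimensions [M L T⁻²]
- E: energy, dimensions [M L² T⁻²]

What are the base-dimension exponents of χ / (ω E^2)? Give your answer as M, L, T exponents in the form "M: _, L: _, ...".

Collect each base-dimension exponent across the product:
  M: −(0) + (1) − 2·(1) = -1
  L: −(0) + (1) − 2·(2) = -3
  T: −(-1) + (-2) − 2·(-2) = 3
So the dimensions are [M⁻¹ L⁻³ T³].

M: -1, L: -3, T: 3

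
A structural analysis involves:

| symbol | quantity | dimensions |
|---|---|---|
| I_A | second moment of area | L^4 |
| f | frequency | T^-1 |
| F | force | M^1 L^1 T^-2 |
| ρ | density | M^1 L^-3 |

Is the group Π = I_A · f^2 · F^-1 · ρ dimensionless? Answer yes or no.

Sum the exponent of each base dimension across the product:
  M: [I_A]_M + 2·[f]_M − [F]_M + [ρ]_M = (0) + 2·(0) − (1) + (1) = 0
  L: [I_A]_L + 2·[f]_L − [F]_L + [ρ]_L = (4) + 2·(0) − (1) + (-3) = 0
  T: [I_A]_T + 2·[f]_T − [F]_T + [ρ]_T = (0) + 2·(-1) − (-2) + (0) = 0
All base exponents vanish — dimensionless.

yes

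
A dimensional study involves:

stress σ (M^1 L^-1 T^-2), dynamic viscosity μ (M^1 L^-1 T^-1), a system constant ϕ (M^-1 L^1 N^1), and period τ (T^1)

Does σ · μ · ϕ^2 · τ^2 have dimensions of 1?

no

Sum the exponent of each base dimension across the product:
  M: [σ]_M + [μ]_M + 2·[ϕ]_M + 2·[τ]_M = (1) + (1) + 2·(-1) + 2·(0) = 0
  L: [σ]_L + [μ]_L + 2·[ϕ]_L + 2·[τ]_L = (-1) + (-1) + 2·(1) + 2·(0) = 0
  T: [σ]_T + [μ]_T + 2·[ϕ]_T + 2·[τ]_T = (-2) + (-1) + 2·(0) + 2·(1) = -1
  N: [σ]_N + [μ]_N + 2·[ϕ]_N + 2·[τ]_N = (0) + (0) + 2·(1) + 2·(0) = 2
Net dimensions [T⁻¹ N²] ≠ [1] — not dimensionless.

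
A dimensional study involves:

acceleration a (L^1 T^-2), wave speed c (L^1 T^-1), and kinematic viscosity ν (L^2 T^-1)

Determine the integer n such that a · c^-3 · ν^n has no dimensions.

Balance the L exponent: (2)·n from ν, plus (1) − 3·(1) = -2 from the rest, must sum to zero.
2n − 2 = 0, so n = 1.

1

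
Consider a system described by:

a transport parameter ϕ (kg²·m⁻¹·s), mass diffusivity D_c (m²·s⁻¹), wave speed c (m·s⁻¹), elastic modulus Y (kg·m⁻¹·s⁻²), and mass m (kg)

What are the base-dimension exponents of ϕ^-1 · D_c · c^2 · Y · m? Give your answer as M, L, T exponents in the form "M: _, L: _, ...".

M: 0, L: 4, T: -6

Collect each base-dimension exponent across the product:
  M: −(2) + (0) + 2·(0) + (1) + (1) = 0
  L: −(-1) + (2) + 2·(1) + (-1) + (0) = 4
  T: −(1) + (-1) + 2·(-1) + (-2) + (0) = -6
So the dimensions are [L⁴ T⁻⁶].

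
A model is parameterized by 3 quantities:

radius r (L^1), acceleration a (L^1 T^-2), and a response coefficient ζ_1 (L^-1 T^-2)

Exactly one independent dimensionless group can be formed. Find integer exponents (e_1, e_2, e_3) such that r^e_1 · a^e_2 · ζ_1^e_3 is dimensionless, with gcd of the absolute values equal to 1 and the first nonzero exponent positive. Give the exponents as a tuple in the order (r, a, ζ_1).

L: e_1·(1) + e_2·(1) + e_3·(-1) = 0
T: e_1·(0) + e_2·(-2) + e_3·(-2) = 0
Solving this homogeneous linear system for the smallest-integer solution (first nonzero entry positive) gives (2, -1, 1).

(2, -1, 1)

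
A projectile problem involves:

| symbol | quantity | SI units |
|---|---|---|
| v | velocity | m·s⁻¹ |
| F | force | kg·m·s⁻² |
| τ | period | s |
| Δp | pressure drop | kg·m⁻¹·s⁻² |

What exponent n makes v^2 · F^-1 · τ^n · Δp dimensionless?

2

Balance the T exponent: (1)·n from τ, plus 2·(-1) − (-2) + (-2) = -2 from the rest, must sum to zero.
n − 2 = 0, so n = 2.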